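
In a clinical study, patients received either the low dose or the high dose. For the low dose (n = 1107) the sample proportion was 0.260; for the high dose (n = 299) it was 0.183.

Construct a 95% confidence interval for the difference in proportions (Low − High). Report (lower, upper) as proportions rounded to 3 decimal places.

(0.026, 0.128)

Each SE is √(p̂(1−p̂)/n): √(0.2600·0.7400/1107) = 0.01318 and √(0.1830·0.8170/299) = 0.02236.
SE(p̂₁ − p̂₂) = √(SE₁² + SE₂²) = √(0.0001737124 + 0.0004999696) = 0.02596, since the two samples are independent.
At 95% confidence z* = 1.960; margin = 1.960 × 0.02596 = 0.05088.
The difference is 0.2600 − 0.1830 = 0.0770, so the interval is 0.0770 ± 0.05088 = (0.026, 0.128).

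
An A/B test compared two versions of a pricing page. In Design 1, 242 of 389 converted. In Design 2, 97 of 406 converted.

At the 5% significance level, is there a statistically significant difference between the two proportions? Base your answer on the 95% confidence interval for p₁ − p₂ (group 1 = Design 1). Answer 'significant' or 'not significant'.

significant

First, p̂₁ = 242/389 = 0.6221; p̂₂ = 97/406 = 0.2389.
The two standard errors are √(0.6221×0.3779/389) = 0.02458 and √(0.2389×0.7611/406) = 0.02116.
Because the samples are independent, SE_diff = √(0.02458² + 0.02116²) = 0.03243.
Using z* = 1.960 for 95%, ME = 1.960 × 0.03243 = 0.06356.
p̂₁ − p̂₂ = 0.3832; interval 0.3832 ± 0.06356 gives (0.31964, 0.44676).
The interval (0.31964, 0.44676) does not contain 0, so the difference is significant.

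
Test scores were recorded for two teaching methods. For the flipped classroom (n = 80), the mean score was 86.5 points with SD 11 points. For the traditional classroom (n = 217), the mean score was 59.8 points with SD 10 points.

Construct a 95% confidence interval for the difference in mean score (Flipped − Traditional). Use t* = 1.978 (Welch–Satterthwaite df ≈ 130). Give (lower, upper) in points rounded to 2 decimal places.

(23.92, 29.48)

Per-group SEs: s₁/√n₁ = 11/√80 = 1.2298, s₂/√n₂ = 10/√217 = 0.6788.
Unpooled SE of the difference: √(1.51240804 + 0.46076944) = 1.4047.
Margin of error = t* · SE = 1.978 × 1.4047 = 2.7785.
x̄₁ − x̄₂ = 86.5 − 59.8 = 26.7000.
CI: 26.7000 ± 2.7785 = (23.92, 29.48).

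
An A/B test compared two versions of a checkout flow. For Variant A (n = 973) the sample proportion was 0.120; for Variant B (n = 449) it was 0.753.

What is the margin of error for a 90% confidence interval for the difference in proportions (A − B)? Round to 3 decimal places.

0.038

The two standard errors are √(0.1200×0.8800/973) = 0.01042 and √(0.7530×0.2470/449) = 0.02035.
Because the samples are independent, SE_diff = √(0.01042² + 0.02035²) = 0.02286.
Using z* = 1.645 for 90%, ME = 1.645 × 0.02286 = 0.03760.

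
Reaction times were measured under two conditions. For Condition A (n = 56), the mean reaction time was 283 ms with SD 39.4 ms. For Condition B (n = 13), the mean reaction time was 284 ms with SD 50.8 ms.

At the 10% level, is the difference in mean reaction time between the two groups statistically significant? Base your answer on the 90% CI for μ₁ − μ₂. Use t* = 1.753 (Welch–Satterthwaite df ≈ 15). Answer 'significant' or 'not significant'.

Per-group SEs: s₁/√n₁ = 39.4/√56 = 5.2650, s₂/√n₂ = 50.8/√13 = 14.0894.
Unpooled SE of the difference: √(27.720225 + 198.51119236) = 15.0410.
Margin of error = t* · SE = 1.753 × 15.0410 = 26.3669.
x̄₁ − x̄₂ = 283 − 284 = -1.0000.
CI: -1.0000 ± 26.3669 = (-27.3669, 25.3669).
The interval (-27.3669, 25.3669) contains 0, so the difference is not significant.

not significant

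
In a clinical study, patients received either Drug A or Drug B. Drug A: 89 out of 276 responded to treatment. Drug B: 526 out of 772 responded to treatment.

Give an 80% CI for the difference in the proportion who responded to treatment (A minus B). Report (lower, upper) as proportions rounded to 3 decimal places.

(-0.401, -0.317)

p̂₁ = 89/276 = 0.3225 and p̂₂ = 526/772 = 0.6813.
SE₁ = √(p̂₁(1−p̂₁)/n₁) = √(0.3225·0.6775/276) = 0.02814; SE₂ = √(0.6813·0.3187/772) = 0.01677.
Independent samples: SE of the difference = √(SE₁² + SE₂²) = √(0.0007918596 + 0.0002812329) = 0.03276.
z* for 80% confidence is 1.282, so the margin of error is 1.282 × 0.03276 = 0.04200.
Point estimate p̂₁ − p̂₂ = 0.3225 − 0.6813 = -0.3588.
-0.3588 ± 0.04200 → (-0.401, -0.317).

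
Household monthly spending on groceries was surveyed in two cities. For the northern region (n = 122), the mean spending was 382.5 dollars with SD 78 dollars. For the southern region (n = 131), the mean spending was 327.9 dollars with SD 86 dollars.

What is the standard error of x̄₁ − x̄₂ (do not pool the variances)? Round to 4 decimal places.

Standard errors of each mean: 78/√122 = 7.0618 and 86/√131 = 7.5139.
SE(x̄₁ − x̄₂) = √(7.0618² + 7.5139²) = 10.3115 for independent samples with unequal variances.

10.3115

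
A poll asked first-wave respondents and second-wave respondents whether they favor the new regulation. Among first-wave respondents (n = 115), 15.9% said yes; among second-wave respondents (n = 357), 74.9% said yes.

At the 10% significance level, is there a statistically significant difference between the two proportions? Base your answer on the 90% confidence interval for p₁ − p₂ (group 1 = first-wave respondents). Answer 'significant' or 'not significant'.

significant

The two standard errors are √(0.1590×0.8410/115) = 0.03410 and √(0.7490×0.2510/357) = 0.02295.
Because the samples are independent, SE_diff = √(0.03410² + 0.02295²) = 0.04110.
Using z* = 1.645 for 90%, ME = 1.645 × 0.04110 = 0.06761.
p̂₁ − p̂₂ = -0.5900; interval -0.5900 ± 0.06761 gives (-0.65761, -0.52239).
The interval (-0.65761, -0.52239) does not contain 0, so the difference is significant.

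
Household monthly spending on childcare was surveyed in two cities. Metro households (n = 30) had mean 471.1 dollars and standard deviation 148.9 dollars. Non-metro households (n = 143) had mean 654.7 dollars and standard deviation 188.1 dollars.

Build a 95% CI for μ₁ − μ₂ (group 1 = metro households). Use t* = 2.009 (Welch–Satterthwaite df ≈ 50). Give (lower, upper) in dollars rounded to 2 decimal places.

(-246.70, -120.50)

Standard errors of each mean: 148.9/√30 = 27.1853 and 188.1/√143 = 15.7297.
SE(x̄₁ − x̄₂) = √(27.1853² + 15.7297²) = 31.4080 for independent samples with unequal variances.
With t* = 2.009, the margin is 2.009 × 31.4080 = 63.0987.
x̄₁ − x̄₂ = 471.1 − 654.7 = -183.6000; the interval is -183.6000 ± 63.0987 = (-246.70, -120.50).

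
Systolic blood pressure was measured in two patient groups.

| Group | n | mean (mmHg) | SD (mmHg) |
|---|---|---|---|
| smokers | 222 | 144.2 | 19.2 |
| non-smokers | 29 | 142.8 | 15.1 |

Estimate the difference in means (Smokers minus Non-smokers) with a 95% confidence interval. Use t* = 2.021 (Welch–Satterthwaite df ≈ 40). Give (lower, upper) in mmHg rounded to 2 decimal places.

(-4.84, 7.64)

Standard errors of each mean: 19.2/√222 = 1.2886 and 15.1/√29 = 2.8040.
SE(x̄₁ − x̄₂) = √(1.2886² + 2.8040²) = 3.0859 for independent samples with unequal variances.
With t* = 2.021, the margin is 2.021 × 3.0859 = 6.2366.
x̄₁ − x̄₂ = 144.2 − 142.8 = 1.4000; the interval is 1.4000 ± 6.2366 = (-4.84, 7.64).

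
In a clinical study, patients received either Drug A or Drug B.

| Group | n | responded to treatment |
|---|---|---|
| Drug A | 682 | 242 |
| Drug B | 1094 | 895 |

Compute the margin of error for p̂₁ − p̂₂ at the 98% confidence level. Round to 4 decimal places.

0.0505

Sample proportions: 242/682 = 0.3548, 895/1094 = 0.8181.
Each SE is √(p̂(1−p̂)/n): √(0.3548·0.6452/682) = 0.01832 and √(0.8181·0.1819/1094) = 0.01166.
SE(p̂₁ − p̂₂) = √(SE₁² + SE₂²) = √(0.0003356224 + 0.0001359556) = 0.02172, since the two samples are independent.
At 98% confidence z* = 2.326; margin = 2.326 × 0.02172 = 0.05052.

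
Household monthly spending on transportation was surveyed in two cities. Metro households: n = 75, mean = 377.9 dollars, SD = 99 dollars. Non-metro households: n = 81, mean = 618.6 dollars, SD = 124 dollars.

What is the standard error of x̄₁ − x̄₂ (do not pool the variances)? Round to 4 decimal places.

SE₁ = s₁/√n₁ = 99/√75 = 11.4315; SE₂ = 124/√81 = 13.7778.
Independent samples, unequal variances: SE_diff = √(SE₁² + SE₂²) = √(130.67919225 + 189.82777284) = 17.9027.

17.9027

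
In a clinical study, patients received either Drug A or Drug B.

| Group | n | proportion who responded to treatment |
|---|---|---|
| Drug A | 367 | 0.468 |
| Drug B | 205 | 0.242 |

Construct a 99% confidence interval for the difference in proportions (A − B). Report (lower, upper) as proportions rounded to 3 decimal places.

Each SE is √(p̂(1−p̂)/n): √(0.4680·0.5320/367) = 0.02605 and √(0.2420·0.7580/205) = 0.02991.
SE(p̂₁ − p̂₂) = √(SE₁² + SE₂²) = √(0.0006786025 + 0.0008946081) = 0.03966, since the two samples are independent.
At 99% confidence z* = 2.576; margin = 2.576 × 0.03966 = 0.10216.
The difference is 0.4680 − 0.2420 = 0.2260, so the interval is 0.2260 ± 0.10216 = (0.124, 0.328).

(0.124, 0.328)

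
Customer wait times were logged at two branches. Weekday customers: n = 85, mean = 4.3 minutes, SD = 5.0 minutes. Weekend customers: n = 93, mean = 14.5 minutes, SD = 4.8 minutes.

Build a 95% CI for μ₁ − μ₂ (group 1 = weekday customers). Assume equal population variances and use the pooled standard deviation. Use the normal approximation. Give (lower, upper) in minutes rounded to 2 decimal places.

Pooled variance s_p² = [84·5.0² + 92·4.8²] / (85+93−2) = 23.9755, so s_p = 4.8965.
SE_diff = s_p·√(1/n₁ + 1/n₂) = 4.8965·√(1/85 + 1/93) = 0.7348.
z* = 1.960; margin = 1.960 × 0.7348 = 1.4402.
Difference = 4.3 − 14.5 = -10.2000.
-10.2000 ± 1.4402 → (-11.64, -8.76).

(-11.64, -8.76)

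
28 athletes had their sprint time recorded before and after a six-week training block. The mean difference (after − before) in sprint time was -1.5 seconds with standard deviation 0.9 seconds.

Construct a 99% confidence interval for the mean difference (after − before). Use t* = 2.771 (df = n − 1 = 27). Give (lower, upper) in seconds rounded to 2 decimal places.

(-1.97, -1.03)

This is a matched-pairs design, so SE = s_d/√n = 0.9/√28 = 0.1701.
Margin = 2.771 × 0.1701 = 0.4713; the interval is -1.5 ± 0.4713 = (-1.97, -1.03).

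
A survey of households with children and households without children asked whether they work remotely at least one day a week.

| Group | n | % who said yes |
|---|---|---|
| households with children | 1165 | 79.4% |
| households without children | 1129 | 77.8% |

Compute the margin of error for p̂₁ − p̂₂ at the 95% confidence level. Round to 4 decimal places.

0.0336

SE₁ = √(p̂₁(1−p̂₁)/n₁) = √(0.7940·0.2060/1165) = 0.01185; SE₂ = √(0.7780·0.2220/1129) = 0.01237.
Independent samples: SE of the difference = √(SE₁² + SE₂²) = √(0.0001404225 + 0.0001530169) = 0.01713.
z* for 95% confidence is 1.960, so the margin of error is 1.960 × 0.01713 = 0.03357.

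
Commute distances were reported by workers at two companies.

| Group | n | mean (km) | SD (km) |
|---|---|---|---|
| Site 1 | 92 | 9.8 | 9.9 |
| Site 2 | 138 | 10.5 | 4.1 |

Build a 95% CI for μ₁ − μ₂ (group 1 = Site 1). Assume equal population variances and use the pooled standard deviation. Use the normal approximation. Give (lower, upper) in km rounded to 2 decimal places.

(-2.55, 1.15)

s_p = √[((n₁−1)s₁² + (n₂−1)s₂²)/(n₁+n₂−2)] = √[(91·9.9² + 137·4.1²)/228] = 7.0156.
SE = 7.0156·√(1/92 + 1/138) = 0.9443.
With z* = 1.960, margin = 1.960 × 0.9443 = 1.8508.
x̄₁ − x̄₂ = 9.8 − 10.5 = -0.7000; interval -0.7000 ± 1.8508 = (-2.55, 1.15).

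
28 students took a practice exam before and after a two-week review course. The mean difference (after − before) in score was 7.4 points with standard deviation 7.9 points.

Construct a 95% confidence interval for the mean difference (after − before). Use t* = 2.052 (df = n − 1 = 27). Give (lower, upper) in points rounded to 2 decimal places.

Paired design: SE = s_d/√n = 7.9/√28 = 1.4930.
t* = 2.052; margin of error = 2.052 × 1.4930 = 3.0636.
7.4 ± 3.0636 → (4.34, 10.46).

(4.34, 10.46)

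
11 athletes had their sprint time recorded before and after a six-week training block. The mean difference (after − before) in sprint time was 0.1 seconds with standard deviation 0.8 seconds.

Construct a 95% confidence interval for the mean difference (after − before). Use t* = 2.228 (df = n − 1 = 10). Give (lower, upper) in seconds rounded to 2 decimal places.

(-0.44, 0.64)

Paired design: SE = s_d/√n = 0.8/√11 = 0.2412.
t* = 2.228; margin of error = 2.228 × 0.2412 = 0.5374.
0.1 ± 0.5374 → (-0.44, 0.64).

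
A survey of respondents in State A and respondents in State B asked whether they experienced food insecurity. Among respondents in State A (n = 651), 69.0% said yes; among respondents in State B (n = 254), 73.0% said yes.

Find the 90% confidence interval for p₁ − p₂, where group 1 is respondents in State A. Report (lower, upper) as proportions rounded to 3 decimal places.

(-0.095, 0.015)

The two standard errors are √(0.6900×0.3100/651) = 0.01813 and √(0.7300×0.2700/254) = 0.02786.
Because the samples are independent, SE_diff = √(0.01813² + 0.02786²) = 0.03324.
Using z* = 1.645 for 90%, ME = 1.645 × 0.03324 = 0.05468.
p̂₁ − p̂₂ = -0.0400; interval -0.0400 ± 0.05468 gives (-0.095, 0.015).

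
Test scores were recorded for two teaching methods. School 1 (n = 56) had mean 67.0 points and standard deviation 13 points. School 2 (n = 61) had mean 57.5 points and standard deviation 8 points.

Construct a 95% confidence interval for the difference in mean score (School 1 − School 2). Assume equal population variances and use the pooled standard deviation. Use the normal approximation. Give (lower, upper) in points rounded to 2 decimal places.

(5.62, 13.38)

s_p = √[((n₁−1)s₁² + (n₂−1)s₂²)/(n₁+n₂−2)] = √[(55·13² + 60·8²)/115] = 10.6873.
SE = 10.6873·√(1/56 + 1/61) = 1.9779.
With z* = 1.960, margin = 1.960 × 1.9779 = 3.8767.
x̄₁ − x̄₂ = 67.0 − 57.5 = 9.5000; interval 9.5000 ± 3.8767 = (5.62, 13.38).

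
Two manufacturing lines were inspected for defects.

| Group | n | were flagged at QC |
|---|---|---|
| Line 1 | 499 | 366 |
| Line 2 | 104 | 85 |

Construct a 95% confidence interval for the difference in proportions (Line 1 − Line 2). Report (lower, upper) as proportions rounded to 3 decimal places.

(-0.168, 0.000)

p̂₁ = 366/499 = 0.7335 and p̂₂ = 85/104 = 0.8173.
SE₁ = √(p̂₁(1−p̂₁)/n₁) = √(0.7335·0.2665/499) = 0.01979; SE₂ = √(0.8173·0.1827/104) = 0.03789.
Independent samples: SE of the difference = √(SE₁² + SE₂²) = √(0.0003916441 + 0.0014356521) = 0.04275.
z* for 95% confidence is 1.960, so the margin of error is 1.960 × 0.04275 = 0.08379.
Point estimate p̂₁ − p̂₂ = 0.7335 − 0.8173 = -0.0838.
-0.0838 ± 0.08379 → (-0.168, 0.000).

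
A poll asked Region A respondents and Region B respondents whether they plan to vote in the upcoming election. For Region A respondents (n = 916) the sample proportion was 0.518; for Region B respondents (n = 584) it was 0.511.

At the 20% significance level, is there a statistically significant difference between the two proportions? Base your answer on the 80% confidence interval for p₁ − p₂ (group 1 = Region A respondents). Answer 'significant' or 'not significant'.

not significant

SE₁ = √(p̂₁(1−p̂₁)/n₁) = √(0.5180·0.4820/916) = 0.01651; SE₂ = √(0.5110·0.4890/584) = 0.02069.
Independent samples: SE of the difference = √(SE₁² + SE₂²) = √(0.0002725801 + 0.0004280761) = 0.02647.
z* for 80% confidence is 1.282, so the margin of error is 1.282 × 0.02647 = 0.03393.
Point estimate p̂₁ − p̂₂ = 0.5180 − 0.5110 = 0.0070.
0.0070 ± 0.03393 → (-0.02693, 0.04093).
The interval (-0.02693, 0.04093) contains 0, so the difference is not significant.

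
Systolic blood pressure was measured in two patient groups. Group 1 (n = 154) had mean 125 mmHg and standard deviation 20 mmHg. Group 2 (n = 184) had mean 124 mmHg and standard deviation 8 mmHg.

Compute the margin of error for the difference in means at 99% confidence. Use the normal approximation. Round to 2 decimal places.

4.42

Per-group SEs: s₁/√n₁ = 20/√154 = 1.6116, s₂/√n₂ = 8/√184 = 0.5898.
Unpooled SE of the difference: √(2.59725456 + 0.34786404) = 1.7161.
Margin of error = z* · SE = 2.576 × 1.7161 = 4.4207.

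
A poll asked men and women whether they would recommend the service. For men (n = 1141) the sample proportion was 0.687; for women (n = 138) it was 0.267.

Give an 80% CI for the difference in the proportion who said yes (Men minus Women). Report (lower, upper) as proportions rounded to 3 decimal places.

(0.369, 0.471)

SE₁ = √(p̂₁(1−p̂₁)/n₁) = √(0.6870·0.3130/1141) = 0.01373; SE₂ = √(0.2670·0.7330/138) = 0.03766.
Independent samples: SE of the difference = √(SE₁² + SE₂²) = √(0.0001885129 + 0.0014182756) = 0.04008.
z* for 80% confidence is 1.282, so the margin of error is 1.282 × 0.04008 = 0.05138.
Point estimate p̂₁ − p̂₂ = 0.6870 − 0.2670 = 0.4200.
0.4200 ± 0.05138 → (0.369, 0.471).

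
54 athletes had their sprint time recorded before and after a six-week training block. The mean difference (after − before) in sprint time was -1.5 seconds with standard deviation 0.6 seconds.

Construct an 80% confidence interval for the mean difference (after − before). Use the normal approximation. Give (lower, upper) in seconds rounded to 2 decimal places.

Paired design: SE = s_d/√n = 0.6/√54 = 0.0816.
z* = 1.282; margin of error = 1.282 × 0.0816 = 0.1046.
-1.5 ± 0.1046 → (-1.60, -1.40).

(-1.60, -1.40)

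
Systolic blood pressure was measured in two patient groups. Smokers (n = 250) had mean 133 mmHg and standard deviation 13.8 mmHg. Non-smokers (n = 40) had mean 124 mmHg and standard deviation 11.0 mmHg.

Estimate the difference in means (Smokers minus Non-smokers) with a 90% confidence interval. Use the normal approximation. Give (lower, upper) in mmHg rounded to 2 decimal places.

Per-group SEs: s₁/√n₁ = 13.8/√250 = 0.8728, s₂/√n₂ = 11.0/√40 = 1.7393.
Unpooled SE of the difference: √(0.76177984 + 3.02516449) = 1.9460.
Margin of error = z* · SE = 1.645 × 1.9460 = 3.2012.
x̄₁ − x̄₂ = 133 − 124 = 9.0000.
CI: 9.0000 ± 3.2012 = (5.80, 12.20).

(5.80, 12.20)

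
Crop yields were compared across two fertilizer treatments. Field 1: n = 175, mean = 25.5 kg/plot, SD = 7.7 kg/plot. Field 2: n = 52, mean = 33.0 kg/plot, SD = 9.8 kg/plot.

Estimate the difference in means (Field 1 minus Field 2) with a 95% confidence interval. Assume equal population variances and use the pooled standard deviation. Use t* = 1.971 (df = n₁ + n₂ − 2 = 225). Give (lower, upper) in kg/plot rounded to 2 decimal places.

s_p = √[((n₁−1)s₁² + (n₂−1)s₂²)/(n₁+n₂−2)] = √[(174·7.7² + 51·9.8²)/225] = 8.2231.
SE = 8.2231·√(1/175 + 1/52) = 1.2988.
With t* = 1.971, margin = 1.971 × 1.2988 = 2.5599.
x̄₁ − x̄₂ = 25.5 − 33.0 = -7.5000; interval -7.5000 ± 2.5599 = (-10.06, -4.94).

(-10.06, -4.94)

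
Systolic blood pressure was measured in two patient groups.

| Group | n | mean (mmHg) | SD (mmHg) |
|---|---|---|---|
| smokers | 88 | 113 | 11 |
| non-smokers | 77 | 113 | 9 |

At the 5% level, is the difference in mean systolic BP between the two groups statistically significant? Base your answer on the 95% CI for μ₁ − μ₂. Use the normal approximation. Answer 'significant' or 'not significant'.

not significant

Standard errors of each mean: 11/√88 = 1.1726 and 9/√77 = 1.0256.
SE(x̄₁ − x̄₂) = √(1.1726² + 1.0256²) = 1.5578 for independent samples with unequal variances.
With z* = 1.960, the margin is 1.960 × 1.5578 = 3.0533.
x̄₁ − x̄₂ = 113 − 113 = 0.0000; the interval is 0.0000 ± 3.0533 = (-3.0533, 3.0533).
The interval (-3.0533, 3.0533) contains 0, so the difference is not significant.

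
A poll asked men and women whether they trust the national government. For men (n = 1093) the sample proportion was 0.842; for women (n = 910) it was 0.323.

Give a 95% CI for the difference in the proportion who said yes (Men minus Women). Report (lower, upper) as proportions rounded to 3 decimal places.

Each SE is √(p̂(1−p̂)/n): √(0.8420·0.1580/1093) = 0.01103 and √(0.3230·0.6770/910) = 0.01550.
SE(p̂₁ − p̂₂) = √(SE₁² + SE₂²) = √(0.0001216609 + 0.00024025) = 0.01902, since the two samples are independent.
At 95% confidence z* = 1.960; margin = 1.960 × 0.01902 = 0.03728.
The difference is 0.8420 − 0.3230 = 0.5190, so the interval is 0.5190 ± 0.03728 = (0.482, 0.556).

(0.482, 0.556)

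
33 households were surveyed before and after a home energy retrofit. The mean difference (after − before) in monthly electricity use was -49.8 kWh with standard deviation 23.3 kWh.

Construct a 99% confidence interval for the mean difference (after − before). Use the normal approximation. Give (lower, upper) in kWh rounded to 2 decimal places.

(-60.25, -39.35)

This is a matched-pairs design, so SE = s_d/√n = 23.3/√33 = 4.0560.
Margin = 2.576 × 4.0560 = 10.4483; the interval is -49.8 ± 10.4483 = (-60.25, -39.35).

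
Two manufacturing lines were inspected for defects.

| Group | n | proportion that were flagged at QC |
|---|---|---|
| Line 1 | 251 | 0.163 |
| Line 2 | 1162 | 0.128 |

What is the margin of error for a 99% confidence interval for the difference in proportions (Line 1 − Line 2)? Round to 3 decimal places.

The two standard errors are √(0.1630×0.8370/251) = 0.02331 and √(0.1280×0.8720/1162) = 0.00980.
Because the samples are independent, SE_diff = √(0.02331² + 0.00980²) = 0.02529.
Using z* = 2.576 for 99%, ME = 2.576 × 0.02529 = 0.06515.

0.065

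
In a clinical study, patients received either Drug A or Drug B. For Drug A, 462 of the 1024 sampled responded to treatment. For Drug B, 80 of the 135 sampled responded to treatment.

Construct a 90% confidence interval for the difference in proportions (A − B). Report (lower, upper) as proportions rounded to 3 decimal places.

(-0.216, -0.067)

First, p̂₁ = 462/1024 = 0.4512; p̂₂ = 80/135 = 0.5926.
The two standard errors are √(0.4512×0.5488/1024) = 0.01555 and √(0.5926×0.4074/135) = 0.04229.
Because the samples are independent, SE_diff = √(0.01555² + 0.04229²) = 0.04506.
Using z* = 1.645 for 90%, ME = 1.645 × 0.04506 = 0.07412.
p̂₁ − p̂₂ = -0.1414; interval -0.1414 ± 0.07412 gives (-0.216, -0.067).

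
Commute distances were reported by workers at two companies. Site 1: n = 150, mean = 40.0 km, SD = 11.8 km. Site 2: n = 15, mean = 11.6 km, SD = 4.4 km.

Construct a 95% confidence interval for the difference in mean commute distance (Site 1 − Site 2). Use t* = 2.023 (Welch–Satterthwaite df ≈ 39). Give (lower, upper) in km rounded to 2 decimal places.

(25.39, 31.41)

Standard errors of each mean: 11.8/√150 = 0.9635 and 4.4/√15 = 1.1361.
SE(x̄₁ − x̄₂) = √(0.9635² + 1.1361²) = 1.4896 for independent samples with unequal variances.
With t* = 2.023, the margin is 2.023 × 1.4896 = 3.0135.
x̄₁ − x̄₂ = 40.0 − 11.6 = 28.4000; the interval is 28.4000 ± 3.0135 = (25.39, 31.41).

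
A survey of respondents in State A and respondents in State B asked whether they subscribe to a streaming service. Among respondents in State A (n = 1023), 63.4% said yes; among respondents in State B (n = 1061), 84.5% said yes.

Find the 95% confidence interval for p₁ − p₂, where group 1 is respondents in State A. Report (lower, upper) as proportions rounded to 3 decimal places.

(-0.248, -0.174)

Each SE is √(p̂(1−p̂)/n): √(0.6340·0.3660/1023) = 0.01506 and √(0.8450·0.1550/1061) = 0.01111.
SE(p̂₁ − p̂₂) = √(SE₁² + SE₂²) = √(0.0002268036 + 0.0001234321) = 0.01871, since the two samples are independent.
At 95% confidence z* = 1.960; margin = 1.960 × 0.01871 = 0.03667.
The difference is 0.6340 − 0.8450 = -0.2110, so the interval is -0.2110 ± 0.03667 = (-0.248, -0.174).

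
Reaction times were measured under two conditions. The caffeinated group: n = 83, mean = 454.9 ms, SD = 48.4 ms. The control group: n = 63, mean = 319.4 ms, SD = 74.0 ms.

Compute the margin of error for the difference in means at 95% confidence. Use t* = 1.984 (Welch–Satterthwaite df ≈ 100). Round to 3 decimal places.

Per-group SEs: s₁/√n₁ = 48.4/√83 = 5.3126, s₂/√n₂ = 74.0/√63 = 9.3231.
Unpooled SE of the difference: √(28.22371876 + 86.92019361) = 10.7305.
Margin of error = t* · SE = 1.984 × 10.7305 = 21.2893.

21.289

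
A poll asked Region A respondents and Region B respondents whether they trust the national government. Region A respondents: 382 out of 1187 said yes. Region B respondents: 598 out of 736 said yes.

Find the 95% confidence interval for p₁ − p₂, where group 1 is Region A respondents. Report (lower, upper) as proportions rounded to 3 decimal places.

Sample proportions: 382/1187 = 0.3218, 598/736 = 0.8125.
Each SE is √(p̂(1−p̂)/n): √(0.3218·0.6782/1187) = 0.01356 and √(0.8125·0.1875/736) = 0.01439.
SE(p̂₁ − p̂₂) = √(SE₁² + SE₂²) = √(0.0001838736 + 0.0002070721) = 0.01977, since the two samples are independent.
At 95% confidence z* = 1.960; margin = 1.960 × 0.01977 = 0.03875.
The difference is 0.3218 − 0.8125 = -0.4907, so the interval is -0.4907 ± 0.03875 = (-0.529, -0.452).

(-0.529, -0.452)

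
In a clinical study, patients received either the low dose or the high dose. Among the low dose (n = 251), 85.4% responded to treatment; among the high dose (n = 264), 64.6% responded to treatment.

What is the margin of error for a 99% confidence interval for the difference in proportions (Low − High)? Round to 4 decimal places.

0.0951

Each SE is √(p̂(1−p̂)/n): √(0.8540·0.1460/251) = 0.02229 and √(0.6460·0.3540/264) = 0.02943.
SE(p̂₁ − p̂₂) = √(SE₁² + SE₂²) = √(0.0004968441 + 0.0008661249) = 0.03692, since the two samples are independent.
At 99% confidence z* = 2.576; margin = 2.576 × 0.03692 = 0.09511.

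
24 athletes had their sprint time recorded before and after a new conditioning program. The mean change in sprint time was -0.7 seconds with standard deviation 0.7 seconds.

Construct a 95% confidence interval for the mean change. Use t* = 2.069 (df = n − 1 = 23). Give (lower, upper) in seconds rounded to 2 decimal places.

(-1.00, -0.40)

Paired design: SE = s_d/√n = 0.7/√24 = 0.1429.
t* = 2.069; margin of error = 2.069 × 0.1429 = 0.2957.
-0.7 ± 0.2957 → (-1.00, -0.40).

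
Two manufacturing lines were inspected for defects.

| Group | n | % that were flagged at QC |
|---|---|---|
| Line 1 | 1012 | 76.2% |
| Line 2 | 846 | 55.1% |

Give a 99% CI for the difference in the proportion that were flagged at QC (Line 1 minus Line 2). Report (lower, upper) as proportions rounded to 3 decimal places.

Each SE is √(p̂(1−p̂)/n): √(0.7620·0.2380/1012) = 0.01339 and √(0.5510·0.4490/846) = 0.01710.
SE(p̂₁ − p̂₂) = √(SE₁² + SE₂²) = √(0.0001792921 + 0.00029241) = 0.02172, since the two samples are independent.
At 99% confidence z* = 2.576; margin = 2.576 × 0.02172 = 0.05595.
The difference is 0.7620 − 0.5510 = 0.2110, so the interval is 0.2110 ± 0.05595 = (0.155, 0.267).

(0.155, 0.267)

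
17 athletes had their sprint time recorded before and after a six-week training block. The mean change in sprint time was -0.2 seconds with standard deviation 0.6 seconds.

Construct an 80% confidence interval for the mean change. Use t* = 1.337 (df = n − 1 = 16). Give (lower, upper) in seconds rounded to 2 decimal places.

(-0.39, -0.01)

Paired design: SE = s_d/√n = 0.6/√17 = 0.1455.
t* = 1.337; margin of error = 1.337 × 0.1455 = 0.1945.
-0.2 ± 0.1945 → (-0.39, -0.01).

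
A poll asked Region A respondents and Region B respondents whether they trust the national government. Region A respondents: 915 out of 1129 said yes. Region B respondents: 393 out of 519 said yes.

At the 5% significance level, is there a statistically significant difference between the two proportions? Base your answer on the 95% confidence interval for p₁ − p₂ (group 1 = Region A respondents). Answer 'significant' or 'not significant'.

First, p̂₁ = 915/1129 = 0.8105; p̂₂ = 393/519 = 0.7572.
The two standard errors are √(0.8105×0.1895/1129) = 0.01166 and √(0.7572×0.2428/519) = 0.01882.
Because the samples are independent, SE_diff = √(0.01166² + 0.01882²) = 0.02214.
Using z* = 1.960 for 95%, ME = 1.960 × 0.02214 = 0.04339.
p̂₁ − p̂₂ = 0.0533; interval 0.0533 ± 0.04339 gives (0.00991, 0.09669).
The interval (0.00991, 0.09669) does not contain 0, so the difference is significant.

significant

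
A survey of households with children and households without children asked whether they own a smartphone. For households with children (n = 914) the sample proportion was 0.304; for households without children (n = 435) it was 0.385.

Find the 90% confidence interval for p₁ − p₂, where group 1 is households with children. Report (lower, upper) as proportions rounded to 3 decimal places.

SE₁ = √(p̂₁(1−p̂₁)/n₁) = √(0.3040·0.6960/914) = 0.01521; SE₂ = √(0.3850·0.6150/435) = 0.02333.
Independent samples: SE of the difference = √(SE₁² + SE₂²) = √(0.0002313441 + 0.0005442889) = 0.02785.
z* for 90% confidence is 1.645, so the margin of error is 1.645 × 0.02785 = 0.04581.
Point estimate p̂₁ − p̂₂ = 0.3040 − 0.3850 = -0.0810.
-0.0810 ± 0.04581 → (-0.127, -0.035).

(-0.127, -0.035)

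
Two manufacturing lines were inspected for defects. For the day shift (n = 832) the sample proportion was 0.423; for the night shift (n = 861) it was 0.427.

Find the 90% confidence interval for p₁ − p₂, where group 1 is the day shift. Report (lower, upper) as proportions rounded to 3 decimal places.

(-0.044, 0.036)

Each SE is √(p̂(1−p̂)/n): √(0.4230·0.5770/832) = 0.01713 and √(0.4270·0.5730/861) = 0.01686.
SE(p̂₁ − p̂₂) = √(SE₁² + SE₂²) = √(0.0002934369 + 0.0002842596) = 0.02404, since the two samples are independent.
At 90% confidence z* = 1.645; margin = 1.645 × 0.02404 = 0.03955.
The difference is 0.4230 − 0.4270 = -0.0040, so the interval is -0.0040 ± 0.03955 = (-0.044, 0.036).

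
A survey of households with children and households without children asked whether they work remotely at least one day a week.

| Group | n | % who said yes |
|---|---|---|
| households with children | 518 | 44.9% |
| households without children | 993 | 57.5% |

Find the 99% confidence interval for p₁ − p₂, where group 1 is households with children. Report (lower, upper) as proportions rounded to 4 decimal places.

Each SE is √(p̂(1−p̂)/n): √(0.4490·0.5510/518) = 0.02185 and √(0.5750·0.4250/993) = 0.01569.
SE(p̂₁ − p̂₂) = √(SE₁² + SE₂²) = √(0.0004774225 + 0.0002461761) = 0.02690, since the two samples are independent.
At 99% confidence z* = 2.576; margin = 2.576 × 0.02690 = 0.06929.
The difference is 0.4490 − 0.5750 = -0.1260, so the interval is -0.1260 ± 0.06929 = (-0.1953, -0.0567).

(-0.1953, -0.0567)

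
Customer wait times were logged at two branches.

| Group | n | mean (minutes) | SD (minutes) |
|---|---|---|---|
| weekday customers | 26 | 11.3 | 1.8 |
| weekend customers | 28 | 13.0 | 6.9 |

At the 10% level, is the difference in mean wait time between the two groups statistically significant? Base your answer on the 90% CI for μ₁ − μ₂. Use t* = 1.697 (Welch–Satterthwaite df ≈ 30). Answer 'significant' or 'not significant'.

not significant

Standard errors of each mean: 1.8/√26 = 0.3530 and 6.9/√28 = 1.3040.
SE(x̄₁ − x̄₂) = √(0.3530² + 1.3040²) = 1.3509 for independent samples with unequal variances.
With t* = 1.697, the margin is 1.697 × 1.3509 = 2.2925.
x̄₁ − x̄₂ = 11.3 − 13.0 = -1.7000; the interval is -1.7000 ± 2.2925 = (-3.9925, 0.5925).
The interval (-3.9925, 0.5925) contains 0, so the difference is not significant.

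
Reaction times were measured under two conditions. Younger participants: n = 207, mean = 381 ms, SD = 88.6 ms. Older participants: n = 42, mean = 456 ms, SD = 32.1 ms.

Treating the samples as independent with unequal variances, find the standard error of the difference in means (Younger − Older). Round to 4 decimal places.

7.9029

Standard errors of each mean: 88.6/√207 = 6.1581 and 32.1/√42 = 4.9531.
SE(x̄₁ − x̄₂) = √(6.1581² + 4.9531²) = 7.9029 for independent samples with unequal variances.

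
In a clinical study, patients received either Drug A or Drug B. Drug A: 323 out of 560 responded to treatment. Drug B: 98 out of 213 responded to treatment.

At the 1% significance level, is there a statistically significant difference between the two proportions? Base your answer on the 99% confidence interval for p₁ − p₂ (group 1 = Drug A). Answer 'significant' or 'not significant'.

p̂₁ = 323/560 = 0.5768 and p̂₂ = 98/213 = 0.4601.
SE₁ = √(p̂₁(1−p̂₁)/n₁) = √(0.5768·0.4232/560) = 0.02088; SE₂ = √(0.4601·0.5399/213) = 0.03415.
Independent samples: SE of the difference = √(SE₁² + SE₂²) = √(0.0004359744 + 0.0011662225) = 0.04003.
z* for 99% confidence is 2.576, so the margin of error is 2.576 × 0.04003 = 0.10312.
Point estimate p̂₁ − p̂₂ = 0.5768 − 0.4601 = 0.1167.
0.1167 ± 0.10312 → (0.01358, 0.21982).
The interval (0.01358, 0.21982) does not contain 0, so the difference is significant.

significant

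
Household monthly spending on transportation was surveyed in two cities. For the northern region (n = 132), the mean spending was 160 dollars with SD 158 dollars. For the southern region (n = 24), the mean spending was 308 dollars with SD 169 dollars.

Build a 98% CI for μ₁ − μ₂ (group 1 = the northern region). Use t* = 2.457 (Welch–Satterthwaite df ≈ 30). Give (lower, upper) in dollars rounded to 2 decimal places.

Standard errors of each mean: 158/√132 = 13.7521 and 169/√24 = 34.4970.
SE(x̄₁ − x̄₂) = √(13.7521² + 34.4970²) = 37.1371 for independent samples with unequal variances.
With t* = 2.457, the margin is 2.457 × 37.1371 = 91.2459.
x̄₁ − x̄₂ = 160 − 308 = -148.0000; the interval is -148.0000 ± 91.2459 = (-239.25, -56.75).

(-239.25, -56.75)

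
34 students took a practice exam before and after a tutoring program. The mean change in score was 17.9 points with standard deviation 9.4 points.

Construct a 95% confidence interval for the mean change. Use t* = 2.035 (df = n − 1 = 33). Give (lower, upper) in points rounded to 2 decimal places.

This is a matched-pairs design, so SE = s_d/√n = 9.4/√34 = 1.6121.
Margin = 2.035 × 1.6121 = 3.2806; the interval is 17.9 ± 3.2806 = (14.62, 21.18).

(14.62, 21.18)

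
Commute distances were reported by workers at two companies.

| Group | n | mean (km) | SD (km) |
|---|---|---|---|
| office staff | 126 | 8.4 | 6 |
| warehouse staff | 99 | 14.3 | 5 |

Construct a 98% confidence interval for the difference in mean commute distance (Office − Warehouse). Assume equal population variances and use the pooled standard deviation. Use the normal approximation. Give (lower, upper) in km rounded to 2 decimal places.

Pooled variance s_p² = [125·6² + 98·5²] / (126+99−2) = 31.1659, so s_p = 5.5826.
SE_diff = s_p·√(1/n₁ + 1/n₂) = 5.5826·√(1/126 + 1/99) = 0.7498.
z* = 2.326; margin = 2.326 × 0.7498 = 1.7440.
Difference = 8.4 − 14.3 = -5.9000.
-5.9000 ± 1.7440 → (-7.64, -4.16).

(-7.64, -4.16)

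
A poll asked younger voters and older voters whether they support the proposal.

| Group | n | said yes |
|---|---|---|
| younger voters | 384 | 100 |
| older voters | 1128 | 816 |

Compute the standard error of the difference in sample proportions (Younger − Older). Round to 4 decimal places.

Sample proportions: 100/384 = 0.2604, 816/1128 = 0.7234.
Each SE is √(p̂(1−p̂)/n): √(0.2604·0.7396/384) = 0.02240 and √(0.7234·0.2766/1128) = 0.01332.
SE(p̂₁ − p̂₂) = √(SE₁² + SE₂²) = √(0.00050176 + 0.0001774224) = 0.02606, since the two samples are independent.

0.0261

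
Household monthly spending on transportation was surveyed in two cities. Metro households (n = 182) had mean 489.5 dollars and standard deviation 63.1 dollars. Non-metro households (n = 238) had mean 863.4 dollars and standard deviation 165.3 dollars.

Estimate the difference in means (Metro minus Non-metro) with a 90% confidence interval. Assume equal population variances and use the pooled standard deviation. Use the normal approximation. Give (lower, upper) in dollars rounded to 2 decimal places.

s_p = √[((n₁−1)s₁² + (n₂−1)s₂²)/(n₁+n₂−2)] = √[(181·63.1² + 237·165.3²)/418] = 131.2115.
SE = 131.2115·√(1/182 + 1/238) = 12.9203.
With z* = 1.645, margin = 1.645 × 12.9203 = 21.2539.
x̄₁ − x̄₂ = 489.5 − 863.4 = -373.9000; interval -373.9000 ± 21.2539 = (-395.15, -352.65).

(-395.15, -352.65)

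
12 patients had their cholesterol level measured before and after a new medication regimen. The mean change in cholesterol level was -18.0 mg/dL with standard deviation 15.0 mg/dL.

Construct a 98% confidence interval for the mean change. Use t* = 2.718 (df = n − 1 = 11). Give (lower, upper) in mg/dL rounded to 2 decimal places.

This is a matched-pairs design, so SE = s_d/√n = 15.0/√12 = 4.3301.
Margin = 2.718 × 4.3301 = 11.7692; the interval is -18.0 ± 11.7692 = (-29.77, -6.23).

(-29.77, -6.23)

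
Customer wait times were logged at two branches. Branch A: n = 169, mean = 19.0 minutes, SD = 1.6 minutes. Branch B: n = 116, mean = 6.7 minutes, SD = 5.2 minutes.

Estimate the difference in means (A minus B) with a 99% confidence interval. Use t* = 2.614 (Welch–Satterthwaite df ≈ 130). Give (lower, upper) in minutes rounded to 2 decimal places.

SE₁ = s₁/√n₁ = 1.6/√169 = 0.1231; SE₂ = 5.2/√116 = 0.4828.
Independent samples, unequal variances: SE_diff = √(SE₁² + SE₂²) = √(0.01515361 + 0.23309584) = 0.4982.
t* = 2.614, so margin of error = 2.614 × 0.4982 = 1.3023.
Difference in means = 19.0 − 6.7 = 12.3000.
12.3000 ± 1.3023 → (11.00, 13.60).

(11.00, 13.60)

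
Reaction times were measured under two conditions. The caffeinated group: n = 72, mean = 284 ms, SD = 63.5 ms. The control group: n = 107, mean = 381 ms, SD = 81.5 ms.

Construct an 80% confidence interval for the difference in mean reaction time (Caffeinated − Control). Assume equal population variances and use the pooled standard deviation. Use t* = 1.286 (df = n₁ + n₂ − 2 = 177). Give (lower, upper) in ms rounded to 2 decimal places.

(-111.66, -82.34)

Pooled variance s_p² = [71·63.5² + 106·81.5²] / (72+107−2) = 5595.3008, so s_p = 74.8017.
SE_diff = s_p·√(1/n₁ + 1/n₂) = 74.8017·√(1/72 + 1/107) = 11.4020.
t* = 1.286; margin = 1.286 × 11.4020 = 14.6630.
Difference = 284 − 381 = -97.0000.
-97.0000 ± 14.6630 → (-111.66, -82.34).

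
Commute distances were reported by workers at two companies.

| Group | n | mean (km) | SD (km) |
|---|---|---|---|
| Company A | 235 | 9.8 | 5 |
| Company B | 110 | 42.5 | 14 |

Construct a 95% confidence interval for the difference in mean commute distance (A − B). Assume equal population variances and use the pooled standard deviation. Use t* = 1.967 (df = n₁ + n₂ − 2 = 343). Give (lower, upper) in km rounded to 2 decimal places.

(-34.72, -30.68)

s_p = √[((n₁−1)s₁² + (n₂−1)s₂²)/(n₁+n₂−2)] = √[(234·5² + 109·14²)/343] = 8.9074.
SE = 8.9074·√(1/235 + 1/110) = 1.0290.
With t* = 1.967, margin = 1.967 × 1.0290 = 2.0240.
x̄₁ − x̄₂ = 9.8 − 42.5 = -32.7000; interval -32.7000 ± 2.0240 = (-34.72, -30.68).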